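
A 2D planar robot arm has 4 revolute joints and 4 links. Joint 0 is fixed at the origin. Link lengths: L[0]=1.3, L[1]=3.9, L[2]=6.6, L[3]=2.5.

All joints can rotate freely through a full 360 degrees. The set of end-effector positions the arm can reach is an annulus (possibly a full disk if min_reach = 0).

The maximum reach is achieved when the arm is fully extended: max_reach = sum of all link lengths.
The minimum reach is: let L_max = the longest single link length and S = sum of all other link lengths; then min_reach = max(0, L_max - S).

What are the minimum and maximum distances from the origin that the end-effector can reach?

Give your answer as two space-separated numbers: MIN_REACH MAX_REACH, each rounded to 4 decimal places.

Link lengths: [1.3, 3.9, 6.6, 2.5]
max_reach = 1.3 + 3.9 + 6.6 + 2.5 = 14.3
L_max = max([1.3, 3.9, 6.6, 2.5]) = 6.6
S (sum of others) = 14.3 - 6.6 = 7.7
min_reach = max(0, 6.6 - 7.7) = max(0, -1.1) = 0

Answer: 0.0000 14.3000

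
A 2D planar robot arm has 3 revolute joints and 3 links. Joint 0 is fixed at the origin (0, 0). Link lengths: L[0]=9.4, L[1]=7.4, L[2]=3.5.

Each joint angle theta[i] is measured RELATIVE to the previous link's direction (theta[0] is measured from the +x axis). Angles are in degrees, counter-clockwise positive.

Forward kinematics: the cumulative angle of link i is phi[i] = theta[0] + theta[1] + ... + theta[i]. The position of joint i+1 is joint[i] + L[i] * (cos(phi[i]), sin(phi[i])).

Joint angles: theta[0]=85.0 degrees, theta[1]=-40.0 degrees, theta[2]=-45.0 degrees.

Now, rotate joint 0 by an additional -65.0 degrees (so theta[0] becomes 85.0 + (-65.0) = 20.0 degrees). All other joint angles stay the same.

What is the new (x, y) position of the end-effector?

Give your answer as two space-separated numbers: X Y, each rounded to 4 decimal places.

Answer: 17.2660 -2.4880

Derivation:
joint[0] = (0.0000, 0.0000)  (base)
link 0: phi[0] = 20 = 20 deg
  cos(20 deg) = 0.9397, sin(20 deg) = 0.3420
  joint[1] = (0.0000, 0.0000) + 9.4 * (0.9397, 0.3420) = (0.0000 + 8.8331, 0.0000 + 3.2150) = (8.8331, 3.2150)
link 1: phi[1] = 20 + -40 = -20 deg
  cos(-20 deg) = 0.9397, sin(-20 deg) = -0.3420
  joint[2] = (8.8331, 3.2150) + 7.4 * (0.9397, -0.3420) = (8.8331 + 6.9537, 3.2150 + -2.5309) = (15.7868, 0.6840)
link 2: phi[2] = 20 + -40 + -45 = -65 deg
  cos(-65 deg) = 0.4226, sin(-65 deg) = -0.9063
  joint[3] = (15.7868, 0.6840) + 3.5 * (0.4226, -0.9063) = (15.7868 + 1.4792, 0.6840 + -3.1721) = (17.2660, -2.4880)
End effector: (17.2660, -2.4880)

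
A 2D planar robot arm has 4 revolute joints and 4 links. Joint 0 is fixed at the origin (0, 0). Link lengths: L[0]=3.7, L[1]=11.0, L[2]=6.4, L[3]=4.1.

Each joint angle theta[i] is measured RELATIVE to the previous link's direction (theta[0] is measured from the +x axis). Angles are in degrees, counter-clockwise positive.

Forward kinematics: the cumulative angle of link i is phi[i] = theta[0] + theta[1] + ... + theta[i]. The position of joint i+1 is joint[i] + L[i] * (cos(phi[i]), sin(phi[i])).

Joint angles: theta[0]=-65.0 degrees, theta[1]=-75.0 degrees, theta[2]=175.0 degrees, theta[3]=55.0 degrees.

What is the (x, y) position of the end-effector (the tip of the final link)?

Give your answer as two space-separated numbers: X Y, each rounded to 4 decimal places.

joint[0] = (0.0000, 0.0000)  (base)
link 0: phi[0] = -65 = -65 deg
  cos(-65 deg) = 0.4226, sin(-65 deg) = -0.9063
  joint[1] = (0.0000, 0.0000) + 3.7 * (0.4226, -0.9063) = (0.0000 + 1.5637, 0.0000 + -3.3533) = (1.5637, -3.3533)
link 1: phi[1] = -65 + -75 = -140 deg
  cos(-140 deg) = -0.7660, sin(-140 deg) = -0.6428
  joint[2] = (1.5637, -3.3533) + 11 * (-0.7660, -0.6428) = (1.5637 + -8.4265, -3.3533 + -7.0707) = (-6.8628, -10.4240)
link 2: phi[2] = -65 + -75 + 175 = 35 deg
  cos(35 deg) = 0.8192, sin(35 deg) = 0.5736
  joint[3] = (-6.8628, -10.4240) + 6.4 * (0.8192, 0.5736) = (-6.8628 + 5.2426, -10.4240 + 3.6709) = (-1.6202, -6.7531)
link 3: phi[3] = -65 + -75 + 175 + 55 = 90 deg
  cos(90 deg) = 0.0000, sin(90 deg) = 1.0000
  joint[4] = (-1.6202, -6.7531) + 4.1 * (0.0000, 1.0000) = (-1.6202 + 0.0000, -6.7531 + 4.1000) = (-1.6202, -2.6531)
End effector: (-1.6202, -2.6531)

Answer: -1.6202 -2.6531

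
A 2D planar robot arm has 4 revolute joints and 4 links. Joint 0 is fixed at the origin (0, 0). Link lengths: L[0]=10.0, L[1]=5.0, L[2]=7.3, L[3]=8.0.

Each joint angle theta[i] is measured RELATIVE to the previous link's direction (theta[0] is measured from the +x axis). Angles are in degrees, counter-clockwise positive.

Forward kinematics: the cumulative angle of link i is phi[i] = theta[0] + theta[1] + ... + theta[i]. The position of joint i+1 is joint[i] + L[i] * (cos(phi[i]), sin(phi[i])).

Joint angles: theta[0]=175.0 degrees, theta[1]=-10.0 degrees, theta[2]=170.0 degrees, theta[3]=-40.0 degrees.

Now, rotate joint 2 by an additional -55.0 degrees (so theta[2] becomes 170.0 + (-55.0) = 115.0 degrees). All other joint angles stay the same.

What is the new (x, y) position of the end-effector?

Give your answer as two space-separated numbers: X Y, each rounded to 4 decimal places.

Answer: -17.5239 -11.9516

Derivation:
joint[0] = (0.0000, 0.0000)  (base)
link 0: phi[0] = 175 = 175 deg
  cos(175 deg) = -0.9962, sin(175 deg) = 0.0872
  joint[1] = (0.0000, 0.0000) + 10 * (-0.9962, 0.0872) = (0.0000 + -9.9619, 0.0000 + 0.8716) = (-9.9619, 0.8716)
link 1: phi[1] = 175 + -10 = 165 deg
  cos(165 deg) = -0.9659, sin(165 deg) = 0.2588
  joint[2] = (-9.9619, 0.8716) + 5 * (-0.9659, 0.2588) = (-9.9619 + -4.8296, 0.8716 + 1.2941) = (-14.7916, 2.1657)
link 2: phi[2] = 175 + -10 + 115 = 280 deg
  cos(280 deg) = 0.1736, sin(280 deg) = -0.9848
  joint[3] = (-14.7916, 2.1657) + 7.3 * (0.1736, -0.9848) = (-14.7916 + 1.2676, 2.1657 + -7.1891) = (-13.5239, -5.0234)
link 3: phi[3] = 175 + -10 + 115 + -40 = 240 deg
  cos(240 deg) = -0.5000, sin(240 deg) = -0.8660
  joint[4] = (-13.5239, -5.0234) + 8 * (-0.5000, -0.8660) = (-13.5239 + -4.0000, -5.0234 + -6.9282) = (-17.5239, -11.9516)
End effector: (-17.5239, -11.9516)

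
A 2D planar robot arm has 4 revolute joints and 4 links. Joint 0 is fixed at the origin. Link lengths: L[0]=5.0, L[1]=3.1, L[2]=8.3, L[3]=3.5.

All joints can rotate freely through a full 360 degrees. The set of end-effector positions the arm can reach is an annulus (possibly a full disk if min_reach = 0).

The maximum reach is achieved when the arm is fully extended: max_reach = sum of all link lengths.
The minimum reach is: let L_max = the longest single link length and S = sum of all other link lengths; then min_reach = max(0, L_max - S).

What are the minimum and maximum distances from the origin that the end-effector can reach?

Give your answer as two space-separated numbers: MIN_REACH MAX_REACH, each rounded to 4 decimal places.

Answer: 0.0000 19.9000

Derivation:
Link lengths: [5.0, 3.1, 8.3, 3.5]
max_reach = 5 + 3.1 + 8.3 + 3.5 = 19.9
L_max = max([5.0, 3.1, 8.3, 3.5]) = 8.3
S (sum of others) = 19.9 - 8.3 = 11.6
min_reach = max(0, 8.3 - 11.6) = max(0, -3.3) = 0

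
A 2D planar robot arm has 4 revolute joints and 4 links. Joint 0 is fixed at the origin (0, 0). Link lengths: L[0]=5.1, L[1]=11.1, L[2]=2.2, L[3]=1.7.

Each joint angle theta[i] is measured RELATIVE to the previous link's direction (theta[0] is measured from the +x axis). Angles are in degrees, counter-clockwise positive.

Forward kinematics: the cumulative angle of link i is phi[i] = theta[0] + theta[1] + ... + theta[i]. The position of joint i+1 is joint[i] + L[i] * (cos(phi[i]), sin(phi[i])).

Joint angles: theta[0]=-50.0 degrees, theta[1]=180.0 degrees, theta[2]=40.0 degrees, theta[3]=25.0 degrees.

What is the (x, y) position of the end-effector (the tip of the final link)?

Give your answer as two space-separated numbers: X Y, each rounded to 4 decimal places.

joint[0] = (0.0000, 0.0000)  (base)
link 0: phi[0] = -50 = -50 deg
  cos(-50 deg) = 0.6428, sin(-50 deg) = -0.7660
  joint[1] = (0.0000, 0.0000) + 5.1 * (0.6428, -0.7660) = (0.0000 + 3.2782, 0.0000 + -3.9068) = (3.2782, -3.9068)
link 1: phi[1] = -50 + 180 = 130 deg
  cos(130 deg) = -0.6428, sin(130 deg) = 0.7660
  joint[2] = (3.2782, -3.9068) + 11.1 * (-0.6428, 0.7660) = (3.2782 + -7.1349, -3.9068 + 8.5031) = (-3.8567, 4.5963)
link 2: phi[2] = -50 + 180 + 40 = 170 deg
  cos(170 deg) = -0.9848, sin(170 deg) = 0.1736
  joint[3] = (-3.8567, 4.5963) + 2.2 * (-0.9848, 0.1736) = (-3.8567 + -2.1666, 4.5963 + 0.3820) = (-6.0233, 4.9783)
link 3: phi[3] = -50 + 180 + 40 + 25 = 195 deg
  cos(195 deg) = -0.9659, sin(195 deg) = -0.2588
  joint[4] = (-6.0233, 4.9783) + 1.7 * (-0.9659, -0.2588) = (-6.0233 + -1.6421, 4.9783 + -0.4400) = (-7.6654, 4.5383)
End effector: (-7.6654, 4.5383)

Answer: -7.6654 4.5383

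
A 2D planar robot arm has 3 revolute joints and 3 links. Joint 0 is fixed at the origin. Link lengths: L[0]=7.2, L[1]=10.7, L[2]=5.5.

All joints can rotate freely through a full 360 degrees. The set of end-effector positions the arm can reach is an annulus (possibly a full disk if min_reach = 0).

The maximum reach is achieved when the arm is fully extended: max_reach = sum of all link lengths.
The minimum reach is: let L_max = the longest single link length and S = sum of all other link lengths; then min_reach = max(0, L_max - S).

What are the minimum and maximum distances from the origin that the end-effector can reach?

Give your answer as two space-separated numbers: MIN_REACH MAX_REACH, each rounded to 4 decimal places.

Answer: 0.0000 23.4000

Derivation:
Link lengths: [7.2, 10.7, 5.5]
max_reach = 7.2 + 10.7 + 5.5 = 23.4
L_max = max([7.2, 10.7, 5.5]) = 10.7
S (sum of others) = 23.4 - 10.7 = 12.7
min_reach = max(0, 10.7 - 12.7) = max(0, -2) = 0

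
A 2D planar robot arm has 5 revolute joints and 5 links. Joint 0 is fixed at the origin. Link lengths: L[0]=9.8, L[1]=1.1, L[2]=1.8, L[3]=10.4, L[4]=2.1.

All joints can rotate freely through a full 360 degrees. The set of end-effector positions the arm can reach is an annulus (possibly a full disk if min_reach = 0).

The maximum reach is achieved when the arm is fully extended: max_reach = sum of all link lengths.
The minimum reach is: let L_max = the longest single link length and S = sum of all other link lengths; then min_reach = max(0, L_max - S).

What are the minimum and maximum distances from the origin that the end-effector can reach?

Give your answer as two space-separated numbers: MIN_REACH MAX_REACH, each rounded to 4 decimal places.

Answer: 0.0000 25.2000

Derivation:
Link lengths: [9.8, 1.1, 1.8, 10.4, 2.1]
max_reach = 9.8 + 1.1 + 1.8 + 10.4 + 2.1 = 25.2
L_max = max([9.8, 1.1, 1.8, 10.4, 2.1]) = 10.4
S (sum of others) = 25.2 - 10.4 = 14.8
min_reach = max(0, 10.4 - 14.8) = max(0, -4.4) = 0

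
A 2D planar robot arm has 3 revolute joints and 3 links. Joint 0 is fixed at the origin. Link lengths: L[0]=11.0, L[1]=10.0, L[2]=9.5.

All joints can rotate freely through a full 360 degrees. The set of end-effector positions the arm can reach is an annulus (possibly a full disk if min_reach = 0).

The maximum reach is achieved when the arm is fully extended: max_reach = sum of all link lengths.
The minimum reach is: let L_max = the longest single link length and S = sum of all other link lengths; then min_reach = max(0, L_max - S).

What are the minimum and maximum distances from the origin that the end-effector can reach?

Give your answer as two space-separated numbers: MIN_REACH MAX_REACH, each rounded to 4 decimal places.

Answer: 0.0000 30.5000

Derivation:
Link lengths: [11.0, 10.0, 9.5]
max_reach = 11 + 10 + 9.5 = 30.5
L_max = max([11.0, 10.0, 9.5]) = 11
S (sum of others) = 30.5 - 11 = 19.5
min_reach = max(0, 11 - 19.5) = max(0, -8.5) = 0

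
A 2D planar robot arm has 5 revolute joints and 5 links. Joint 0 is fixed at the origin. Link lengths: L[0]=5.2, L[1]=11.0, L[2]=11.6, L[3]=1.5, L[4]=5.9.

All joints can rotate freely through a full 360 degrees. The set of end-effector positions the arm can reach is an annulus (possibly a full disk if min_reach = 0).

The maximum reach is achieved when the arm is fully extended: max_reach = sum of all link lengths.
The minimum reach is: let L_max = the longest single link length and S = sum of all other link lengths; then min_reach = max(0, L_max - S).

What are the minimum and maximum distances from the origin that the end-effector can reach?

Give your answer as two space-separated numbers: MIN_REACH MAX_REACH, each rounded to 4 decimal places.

Answer: 0.0000 35.2000

Derivation:
Link lengths: [5.2, 11.0, 11.6, 1.5, 5.9]
max_reach = 5.2 + 11 + 11.6 + 1.5 + 5.9 = 35.2
L_max = max([5.2, 11.0, 11.6, 1.5, 5.9]) = 11.6
S (sum of others) = 35.2 - 11.6 = 23.6
min_reach = max(0, 11.6 - 23.6) = max(0, -12) = 0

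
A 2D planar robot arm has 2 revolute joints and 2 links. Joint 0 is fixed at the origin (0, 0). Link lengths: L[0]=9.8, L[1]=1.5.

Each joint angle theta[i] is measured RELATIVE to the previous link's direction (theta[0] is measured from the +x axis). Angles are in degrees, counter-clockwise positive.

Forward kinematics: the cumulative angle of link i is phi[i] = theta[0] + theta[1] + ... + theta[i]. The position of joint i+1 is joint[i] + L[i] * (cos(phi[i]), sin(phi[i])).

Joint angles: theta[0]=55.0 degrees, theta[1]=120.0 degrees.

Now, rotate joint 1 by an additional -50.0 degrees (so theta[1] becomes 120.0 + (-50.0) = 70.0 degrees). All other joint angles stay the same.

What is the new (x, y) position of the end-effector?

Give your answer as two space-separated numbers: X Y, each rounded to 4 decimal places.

Answer: 4.7607 9.2564

Derivation:
joint[0] = (0.0000, 0.0000)  (base)
link 0: phi[0] = 55 = 55 deg
  cos(55 deg) = 0.5736, sin(55 deg) = 0.8192
  joint[1] = (0.0000, 0.0000) + 9.8 * (0.5736, 0.8192) = (0.0000 + 5.6210, 0.0000 + 8.0277) = (5.6210, 8.0277)
link 1: phi[1] = 55 + 70 = 125 deg
  cos(125 deg) = -0.5736, sin(125 deg) = 0.8192
  joint[2] = (5.6210, 8.0277) + 1.5 * (-0.5736, 0.8192) = (5.6210 + -0.8604, 8.0277 + 1.2287) = (4.7607, 9.2564)
End effector: (4.7607, 9.2564)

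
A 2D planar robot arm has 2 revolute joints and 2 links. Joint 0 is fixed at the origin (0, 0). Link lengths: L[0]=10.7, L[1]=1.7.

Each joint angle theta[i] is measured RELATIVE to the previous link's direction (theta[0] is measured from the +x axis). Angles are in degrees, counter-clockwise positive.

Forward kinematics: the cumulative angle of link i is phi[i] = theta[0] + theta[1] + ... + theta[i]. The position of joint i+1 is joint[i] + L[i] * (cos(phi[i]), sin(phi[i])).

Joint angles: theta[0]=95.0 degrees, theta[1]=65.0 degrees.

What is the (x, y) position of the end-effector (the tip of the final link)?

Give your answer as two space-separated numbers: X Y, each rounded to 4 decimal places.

Answer: -2.5300 11.2407

Derivation:
joint[0] = (0.0000, 0.0000)  (base)
link 0: phi[0] = 95 = 95 deg
  cos(95 deg) = -0.0872, sin(95 deg) = 0.9962
  joint[1] = (0.0000, 0.0000) + 10.7 * (-0.0872, 0.9962) = (0.0000 + -0.9326, 0.0000 + 10.6593) = (-0.9326, 10.6593)
link 1: phi[1] = 95 + 65 = 160 deg
  cos(160 deg) = -0.9397, sin(160 deg) = 0.3420
  joint[2] = (-0.9326, 10.6593) + 1.7 * (-0.9397, 0.3420) = (-0.9326 + -1.5975, 10.6593 + 0.5814) = (-2.5300, 11.2407)
End effector: (-2.5300, 11.2407)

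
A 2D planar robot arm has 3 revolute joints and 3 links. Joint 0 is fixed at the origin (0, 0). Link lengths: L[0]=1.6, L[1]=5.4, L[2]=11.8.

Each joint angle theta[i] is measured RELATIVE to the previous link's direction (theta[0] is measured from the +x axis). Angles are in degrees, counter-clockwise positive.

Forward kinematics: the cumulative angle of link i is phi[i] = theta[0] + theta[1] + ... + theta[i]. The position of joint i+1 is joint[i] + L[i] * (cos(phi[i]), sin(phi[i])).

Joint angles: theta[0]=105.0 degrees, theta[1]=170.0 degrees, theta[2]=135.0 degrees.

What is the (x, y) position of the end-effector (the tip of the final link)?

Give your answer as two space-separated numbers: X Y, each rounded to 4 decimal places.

joint[0] = (0.0000, 0.0000)  (base)
link 0: phi[0] = 105 = 105 deg
  cos(105 deg) = -0.2588, sin(105 deg) = 0.9659
  joint[1] = (0.0000, 0.0000) + 1.6 * (-0.2588, 0.9659) = (0.0000 + -0.4141, 0.0000 + 1.5455) = (-0.4141, 1.5455)
link 1: phi[1] = 105 + 170 = 275 deg
  cos(275 deg) = 0.0872, sin(275 deg) = -0.9962
  joint[2] = (-0.4141, 1.5455) + 5.4 * (0.0872, -0.9962) = (-0.4141 + 0.4706, 1.5455 + -5.3795) = (0.0565, -3.8340)
link 2: phi[2] = 105 + 170 + 135 = 410 deg
  cos(410 deg) = 0.6428, sin(410 deg) = 0.7660
  joint[3] = (0.0565, -3.8340) + 11.8 * (0.6428, 0.7660) = (0.0565 + 7.5849, -3.8340 + 9.0393) = (7.6414, 5.2054)
End effector: (7.6414, 5.2054)

Answer: 7.6414 5.2054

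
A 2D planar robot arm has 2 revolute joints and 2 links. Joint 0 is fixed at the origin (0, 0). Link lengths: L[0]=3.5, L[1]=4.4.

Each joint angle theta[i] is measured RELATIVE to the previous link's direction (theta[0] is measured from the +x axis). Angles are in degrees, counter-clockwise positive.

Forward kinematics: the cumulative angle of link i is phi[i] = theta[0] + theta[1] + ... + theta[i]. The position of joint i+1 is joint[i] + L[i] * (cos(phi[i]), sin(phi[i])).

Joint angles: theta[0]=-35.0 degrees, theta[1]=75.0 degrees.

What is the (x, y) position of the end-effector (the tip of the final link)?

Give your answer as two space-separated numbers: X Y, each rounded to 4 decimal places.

Answer: 6.2376 0.8207

Derivation:
joint[0] = (0.0000, 0.0000)  (base)
link 0: phi[0] = -35 = -35 deg
  cos(-35 deg) = 0.8192, sin(-35 deg) = -0.5736
  joint[1] = (0.0000, 0.0000) + 3.5 * (0.8192, -0.5736) = (0.0000 + 2.8670, 0.0000 + -2.0075) = (2.8670, -2.0075)
link 1: phi[1] = -35 + 75 = 40 deg
  cos(40 deg) = 0.7660, sin(40 deg) = 0.6428
  joint[2] = (2.8670, -2.0075) + 4.4 * (0.7660, 0.6428) = (2.8670 + 3.3706, -2.0075 + 2.8283) = (6.2376, 0.8207)
End effector: (6.2376, 0.8207)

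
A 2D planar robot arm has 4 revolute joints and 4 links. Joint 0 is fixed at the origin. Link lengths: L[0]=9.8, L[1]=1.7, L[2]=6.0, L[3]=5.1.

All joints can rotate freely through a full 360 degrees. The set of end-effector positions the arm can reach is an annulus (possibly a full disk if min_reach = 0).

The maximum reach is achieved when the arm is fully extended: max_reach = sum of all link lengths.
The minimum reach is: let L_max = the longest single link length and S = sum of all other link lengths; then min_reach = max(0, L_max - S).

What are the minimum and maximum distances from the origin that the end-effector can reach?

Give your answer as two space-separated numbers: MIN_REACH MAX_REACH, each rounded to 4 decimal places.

Link lengths: [9.8, 1.7, 6.0, 5.1]
max_reach = 9.8 + 1.7 + 6 + 5.1 = 22.6
L_max = max([9.8, 1.7, 6.0, 5.1]) = 9.8
S (sum of others) = 22.6 - 9.8 = 12.8
min_reach = max(0, 9.8 - 12.8) = max(0, -3) = 0

Answer: 0.0000 22.6000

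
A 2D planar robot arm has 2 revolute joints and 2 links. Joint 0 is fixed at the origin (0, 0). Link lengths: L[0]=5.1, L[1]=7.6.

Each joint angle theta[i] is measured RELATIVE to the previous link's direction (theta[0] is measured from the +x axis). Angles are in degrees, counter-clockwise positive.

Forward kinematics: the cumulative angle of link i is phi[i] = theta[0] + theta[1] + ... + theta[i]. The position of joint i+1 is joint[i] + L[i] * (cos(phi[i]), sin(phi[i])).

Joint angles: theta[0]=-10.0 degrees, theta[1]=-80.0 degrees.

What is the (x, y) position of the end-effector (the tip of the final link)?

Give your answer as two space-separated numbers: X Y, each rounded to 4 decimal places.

Answer: 5.0225 -8.4856

Derivation:
joint[0] = (0.0000, 0.0000)  (base)
link 0: phi[0] = -10 = -10 deg
  cos(-10 deg) = 0.9848, sin(-10 deg) = -0.1736
  joint[1] = (0.0000, 0.0000) + 5.1 * (0.9848, -0.1736) = (0.0000 + 5.0225, 0.0000 + -0.8856) = (5.0225, -0.8856)
link 1: phi[1] = -10 + -80 = -90 deg
  cos(-90 deg) = 0.0000, sin(-90 deg) = -1.0000
  joint[2] = (5.0225, -0.8856) + 7.6 * (0.0000, -1.0000) = (5.0225 + 0.0000, -0.8856 + -7.6000) = (5.0225, -8.4856)
End effector: (5.0225, -8.4856)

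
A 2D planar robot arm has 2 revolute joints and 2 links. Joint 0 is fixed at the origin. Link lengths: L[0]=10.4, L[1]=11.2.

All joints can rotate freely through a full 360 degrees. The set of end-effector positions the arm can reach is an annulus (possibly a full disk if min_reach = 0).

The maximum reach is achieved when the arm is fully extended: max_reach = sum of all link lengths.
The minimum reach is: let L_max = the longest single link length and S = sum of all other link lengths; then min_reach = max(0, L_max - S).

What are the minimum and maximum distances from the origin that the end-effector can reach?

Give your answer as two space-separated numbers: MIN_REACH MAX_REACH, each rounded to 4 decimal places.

Answer: 0.8000 21.6000

Derivation:
Link lengths: [10.4, 11.2]
max_reach = 10.4 + 11.2 = 21.6
L_max = max([10.4, 11.2]) = 11.2
S (sum of others) = 21.6 - 11.2 = 10.4
min_reach = max(0, 11.2 - 10.4) = max(0, 0.8) = 0.8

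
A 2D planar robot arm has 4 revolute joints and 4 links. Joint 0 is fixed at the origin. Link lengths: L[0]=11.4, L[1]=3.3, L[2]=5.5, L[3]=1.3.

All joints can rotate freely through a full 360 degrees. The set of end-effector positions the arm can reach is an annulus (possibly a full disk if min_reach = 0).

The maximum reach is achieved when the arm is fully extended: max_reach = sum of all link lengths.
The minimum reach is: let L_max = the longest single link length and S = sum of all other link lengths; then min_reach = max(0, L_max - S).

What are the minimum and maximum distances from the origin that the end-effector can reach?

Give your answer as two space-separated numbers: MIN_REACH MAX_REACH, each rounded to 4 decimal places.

Answer: 1.3000 21.5000

Derivation:
Link lengths: [11.4, 3.3, 5.5, 1.3]
max_reach = 11.4 + 3.3 + 5.5 + 1.3 = 21.5
L_max = max([11.4, 3.3, 5.5, 1.3]) = 11.4
S (sum of others) = 21.5 - 11.4 = 10.1
min_reach = max(0, 11.4 - 10.1) = max(0, 1.3) = 1.3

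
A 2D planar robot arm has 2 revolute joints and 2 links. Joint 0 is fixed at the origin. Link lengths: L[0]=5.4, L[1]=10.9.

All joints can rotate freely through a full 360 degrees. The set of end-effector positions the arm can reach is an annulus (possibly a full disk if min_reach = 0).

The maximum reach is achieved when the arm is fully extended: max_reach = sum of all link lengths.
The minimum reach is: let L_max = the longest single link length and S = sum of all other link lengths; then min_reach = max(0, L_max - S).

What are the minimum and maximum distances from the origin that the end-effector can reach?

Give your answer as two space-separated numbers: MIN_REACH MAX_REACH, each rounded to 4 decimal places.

Answer: 5.5000 16.3000

Derivation:
Link lengths: [5.4, 10.9]
max_reach = 5.4 + 10.9 = 16.3
L_max = max([5.4, 10.9]) = 10.9
S (sum of others) = 16.3 - 10.9 = 5.4
min_reach = max(0, 10.9 - 5.4) = max(0, 5.5) = 5.5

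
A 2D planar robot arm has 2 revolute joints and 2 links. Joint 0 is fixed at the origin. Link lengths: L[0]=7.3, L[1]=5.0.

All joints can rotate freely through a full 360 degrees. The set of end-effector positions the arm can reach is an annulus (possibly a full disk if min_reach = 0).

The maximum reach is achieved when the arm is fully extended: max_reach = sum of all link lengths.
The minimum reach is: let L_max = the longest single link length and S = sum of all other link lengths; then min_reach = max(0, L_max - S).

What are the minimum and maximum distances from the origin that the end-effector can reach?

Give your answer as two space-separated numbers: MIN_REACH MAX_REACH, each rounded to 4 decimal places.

Link lengths: [7.3, 5.0]
max_reach = 7.3 + 5 = 12.3
L_max = max([7.3, 5.0]) = 7.3
S (sum of others) = 12.3 - 7.3 = 5
min_reach = max(0, 7.3 - 5) = max(0, 2.3) = 2.3

Answer: 2.3000 12.3000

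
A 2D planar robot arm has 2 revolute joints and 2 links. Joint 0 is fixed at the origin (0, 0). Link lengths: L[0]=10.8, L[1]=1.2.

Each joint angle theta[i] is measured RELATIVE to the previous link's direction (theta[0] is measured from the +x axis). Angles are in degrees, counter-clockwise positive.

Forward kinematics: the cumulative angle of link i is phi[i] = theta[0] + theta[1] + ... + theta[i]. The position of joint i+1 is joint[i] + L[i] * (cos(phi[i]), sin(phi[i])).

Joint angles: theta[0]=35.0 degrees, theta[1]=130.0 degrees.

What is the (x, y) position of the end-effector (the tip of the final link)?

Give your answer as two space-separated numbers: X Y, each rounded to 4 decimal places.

joint[0] = (0.0000, 0.0000)  (base)
link 0: phi[0] = 35 = 35 deg
  cos(35 deg) = 0.8192, sin(35 deg) = 0.5736
  joint[1] = (0.0000, 0.0000) + 10.8 * (0.8192, 0.5736) = (0.0000 + 8.8468, 0.0000 + 6.1946) = (8.8468, 6.1946)
link 1: phi[1] = 35 + 130 = 165 deg
  cos(165 deg) = -0.9659, sin(165 deg) = 0.2588
  joint[2] = (8.8468, 6.1946) + 1.2 * (-0.9659, 0.2588) = (8.8468 + -1.1591, 6.1946 + 0.3106) = (7.6877, 6.5052)
End effector: (7.6877, 6.5052)

Answer: 7.6877 6.5052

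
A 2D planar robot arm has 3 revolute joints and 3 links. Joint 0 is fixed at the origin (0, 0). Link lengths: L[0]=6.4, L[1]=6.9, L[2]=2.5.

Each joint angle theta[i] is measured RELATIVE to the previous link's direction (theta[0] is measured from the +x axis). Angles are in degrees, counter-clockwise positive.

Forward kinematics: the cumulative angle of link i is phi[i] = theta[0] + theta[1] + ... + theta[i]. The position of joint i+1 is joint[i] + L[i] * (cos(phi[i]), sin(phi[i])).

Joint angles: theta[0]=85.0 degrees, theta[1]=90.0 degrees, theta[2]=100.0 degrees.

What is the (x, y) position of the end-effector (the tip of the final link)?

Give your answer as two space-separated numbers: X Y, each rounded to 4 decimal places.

joint[0] = (0.0000, 0.0000)  (base)
link 0: phi[0] = 85 = 85 deg
  cos(85 deg) = 0.0872, sin(85 deg) = 0.9962
  joint[1] = (0.0000, 0.0000) + 6.4 * (0.0872, 0.9962) = (0.0000 + 0.5578, 0.0000 + 6.3756) = (0.5578, 6.3756)
link 1: phi[1] = 85 + 90 = 175 deg
  cos(175 deg) = -0.9962, sin(175 deg) = 0.0872
  joint[2] = (0.5578, 6.3756) + 6.9 * (-0.9962, 0.0872) = (0.5578 + -6.8737, 6.3756 + 0.6014) = (-6.3159, 6.9770)
link 2: phi[2] = 85 + 90 + 100 = 275 deg
  cos(275 deg) = 0.0872, sin(275 deg) = -0.9962
  joint[3] = (-6.3159, 6.9770) + 2.5 * (0.0872, -0.9962) = (-6.3159 + 0.2179, 6.9770 + -2.4905) = (-6.0981, 4.4865)
End effector: (-6.0981, 4.4865)

Answer: -6.0981 4.4865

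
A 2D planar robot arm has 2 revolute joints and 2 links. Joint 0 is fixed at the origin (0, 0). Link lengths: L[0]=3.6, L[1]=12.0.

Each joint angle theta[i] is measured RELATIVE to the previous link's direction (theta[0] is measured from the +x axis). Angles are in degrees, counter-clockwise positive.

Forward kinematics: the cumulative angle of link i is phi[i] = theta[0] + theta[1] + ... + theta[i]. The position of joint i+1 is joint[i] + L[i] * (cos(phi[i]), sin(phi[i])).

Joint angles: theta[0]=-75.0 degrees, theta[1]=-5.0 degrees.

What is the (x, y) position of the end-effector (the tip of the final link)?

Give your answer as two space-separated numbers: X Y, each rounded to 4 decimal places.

Answer: 3.0155 -15.2950

Derivation:
joint[0] = (0.0000, 0.0000)  (base)
link 0: phi[0] = -75 = -75 deg
  cos(-75 deg) = 0.2588, sin(-75 deg) = -0.9659
  joint[1] = (0.0000, 0.0000) + 3.6 * (0.2588, -0.9659) = (0.0000 + 0.9317, 0.0000 + -3.4773) = (0.9317, -3.4773)
link 1: phi[1] = -75 + -5 = -80 deg
  cos(-80 deg) = 0.1736, sin(-80 deg) = -0.9848
  joint[2] = (0.9317, -3.4773) + 12 * (0.1736, -0.9848) = (0.9317 + 2.0838, -3.4773 + -11.8177) = (3.0155, -15.2950)
End effector: (3.0155, -15.2950)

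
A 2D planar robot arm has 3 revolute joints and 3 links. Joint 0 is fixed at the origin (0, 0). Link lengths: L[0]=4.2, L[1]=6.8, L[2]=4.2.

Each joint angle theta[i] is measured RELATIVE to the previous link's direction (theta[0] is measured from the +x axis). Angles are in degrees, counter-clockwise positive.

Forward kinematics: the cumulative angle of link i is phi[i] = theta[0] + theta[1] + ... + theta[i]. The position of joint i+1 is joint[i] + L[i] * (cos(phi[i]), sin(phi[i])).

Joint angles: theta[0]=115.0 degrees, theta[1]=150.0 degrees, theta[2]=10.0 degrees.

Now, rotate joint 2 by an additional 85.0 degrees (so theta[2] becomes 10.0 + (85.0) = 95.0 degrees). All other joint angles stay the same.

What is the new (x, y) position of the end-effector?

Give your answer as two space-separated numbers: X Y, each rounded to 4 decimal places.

Answer: 1.8323 -2.9676

Derivation:
joint[0] = (0.0000, 0.0000)  (base)
link 0: phi[0] = 115 = 115 deg
  cos(115 deg) = -0.4226, sin(115 deg) = 0.9063
  joint[1] = (0.0000, 0.0000) + 4.2 * (-0.4226, 0.9063) = (0.0000 + -1.7750, 0.0000 + 3.8065) = (-1.7750, 3.8065)
link 1: phi[1] = 115 + 150 = 265 deg
  cos(265 deg) = -0.0872, sin(265 deg) = -0.9962
  joint[2] = (-1.7750, 3.8065) + 6.8 * (-0.0872, -0.9962) = (-1.7750 + -0.5927, 3.8065 + -6.7741) = (-2.3677, -2.9676)
link 2: phi[2] = 115 + 150 + 95 = 360 deg
  cos(360 deg) = 1.0000, sin(360 deg) = -0.0000
  joint[3] = (-2.3677, -2.9676) + 4.2 * (1.0000, -0.0000) = (-2.3677 + 4.2000, -2.9676 + -0.0000) = (1.8323, -2.9676)
End effector: (1.8323, -2.9676)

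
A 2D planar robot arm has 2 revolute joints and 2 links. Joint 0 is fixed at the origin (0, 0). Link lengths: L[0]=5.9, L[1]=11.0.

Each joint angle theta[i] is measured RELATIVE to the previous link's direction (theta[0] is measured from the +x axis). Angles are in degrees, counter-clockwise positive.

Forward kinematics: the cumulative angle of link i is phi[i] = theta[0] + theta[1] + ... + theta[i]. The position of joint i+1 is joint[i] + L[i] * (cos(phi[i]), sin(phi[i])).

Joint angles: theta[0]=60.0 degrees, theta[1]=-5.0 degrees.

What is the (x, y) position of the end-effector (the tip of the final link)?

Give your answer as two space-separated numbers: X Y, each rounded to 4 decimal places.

Answer: 9.2593 14.1202

Derivation:
joint[0] = (0.0000, 0.0000)  (base)
link 0: phi[0] = 60 = 60 deg
  cos(60 deg) = 0.5000, sin(60 deg) = 0.8660
  joint[1] = (0.0000, 0.0000) + 5.9 * (0.5000, 0.8660) = (0.0000 + 2.9500, 0.0000 + 5.1095) = (2.9500, 5.1095)
link 1: phi[1] = 60 + -5 = 55 deg
  cos(55 deg) = 0.5736, sin(55 deg) = 0.8192
  joint[2] = (2.9500, 5.1095) + 11 * (0.5736, 0.8192) = (2.9500 + 6.3093, 5.1095 + 9.0107) = (9.2593, 14.1202)
End effector: (9.2593, 14.1202)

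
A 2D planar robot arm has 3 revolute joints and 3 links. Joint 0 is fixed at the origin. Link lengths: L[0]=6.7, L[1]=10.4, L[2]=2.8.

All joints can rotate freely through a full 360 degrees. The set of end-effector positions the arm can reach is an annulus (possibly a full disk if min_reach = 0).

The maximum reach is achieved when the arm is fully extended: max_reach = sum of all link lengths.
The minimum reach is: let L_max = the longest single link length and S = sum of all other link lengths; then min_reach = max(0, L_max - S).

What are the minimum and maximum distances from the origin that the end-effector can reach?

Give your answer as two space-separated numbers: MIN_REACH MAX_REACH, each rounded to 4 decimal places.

Answer: 0.9000 19.9000

Derivation:
Link lengths: [6.7, 10.4, 2.8]
max_reach = 6.7 + 10.4 + 2.8 = 19.9
L_max = max([6.7, 10.4, 2.8]) = 10.4
S (sum of others) = 19.9 - 10.4 = 9.5
min_reach = max(0, 10.4 - 9.5) = max(0, 0.9) = 0.9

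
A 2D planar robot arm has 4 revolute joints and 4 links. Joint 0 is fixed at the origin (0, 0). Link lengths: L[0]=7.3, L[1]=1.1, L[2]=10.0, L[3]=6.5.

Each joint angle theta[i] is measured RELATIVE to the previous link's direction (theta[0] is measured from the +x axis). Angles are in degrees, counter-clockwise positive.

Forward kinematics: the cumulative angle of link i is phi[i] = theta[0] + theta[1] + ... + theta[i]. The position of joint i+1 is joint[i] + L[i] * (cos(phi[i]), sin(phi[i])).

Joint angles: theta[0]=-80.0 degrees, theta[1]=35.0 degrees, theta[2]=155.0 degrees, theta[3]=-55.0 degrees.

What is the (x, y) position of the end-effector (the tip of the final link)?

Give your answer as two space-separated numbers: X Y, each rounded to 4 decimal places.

joint[0] = (0.0000, 0.0000)  (base)
link 0: phi[0] = -80 = -80 deg
  cos(-80 deg) = 0.1736, sin(-80 deg) = -0.9848
  joint[1] = (0.0000, 0.0000) + 7.3 * (0.1736, -0.9848) = (0.0000 + 1.2676, 0.0000 + -7.1891) = (1.2676, -7.1891)
link 1: phi[1] = -80 + 35 = -45 deg
  cos(-45 deg) = 0.7071, sin(-45 deg) = -0.7071
  joint[2] = (1.2676, -7.1891) + 1.1 * (0.7071, -0.7071) = (1.2676 + 0.7778, -7.1891 + -0.7778) = (2.0454, -7.9669)
link 2: phi[2] = -80 + 35 + 155 = 110 deg
  cos(110 deg) = -0.3420, sin(110 deg) = 0.9397
  joint[3] = (2.0454, -7.9669) + 10 * (-0.3420, 0.9397) = (2.0454 + -3.4202, -7.9669 + 9.3969) = (-1.3748, 1.4300)
link 3: phi[3] = -80 + 35 + 155 + -55 = 55 deg
  cos(55 deg) = 0.5736, sin(55 deg) = 0.8192
  joint[4] = (-1.3748, 1.4300) + 6.5 * (0.5736, 0.8192) = (-1.3748 + 3.7282, 1.4300 + 5.3245) = (2.3535, 6.7545)
End effector: (2.3535, 6.7545)

Answer: 2.3535 6.7545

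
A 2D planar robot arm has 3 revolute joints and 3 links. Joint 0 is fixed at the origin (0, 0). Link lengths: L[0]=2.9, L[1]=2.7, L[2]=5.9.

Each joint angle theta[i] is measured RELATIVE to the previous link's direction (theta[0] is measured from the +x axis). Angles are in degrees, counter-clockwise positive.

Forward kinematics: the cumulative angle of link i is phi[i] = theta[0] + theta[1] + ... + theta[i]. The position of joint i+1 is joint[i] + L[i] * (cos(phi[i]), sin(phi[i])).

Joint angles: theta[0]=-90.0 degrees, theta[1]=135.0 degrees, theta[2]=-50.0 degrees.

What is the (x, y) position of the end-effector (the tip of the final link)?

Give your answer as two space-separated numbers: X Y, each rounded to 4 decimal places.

joint[0] = (0.0000, 0.0000)  (base)
link 0: phi[0] = -90 = -90 deg
  cos(-90 deg) = 0.0000, sin(-90 deg) = -1.0000
  joint[1] = (0.0000, 0.0000) + 2.9 * (0.0000, -1.0000) = (0.0000 + 0.0000, 0.0000 + -2.9000) = (0.0000, -2.9000)
link 1: phi[1] = -90 + 135 = 45 deg
  cos(45 deg) = 0.7071, sin(45 deg) = 0.7071
  joint[2] = (0.0000, -2.9000) + 2.7 * (0.7071, 0.7071) = (0.0000 + 1.9092, -2.9000 + 1.9092) = (1.9092, -0.9908)
link 2: phi[2] = -90 + 135 + -50 = -5 deg
  cos(-5 deg) = 0.9962, sin(-5 deg) = -0.0872
  joint[3] = (1.9092, -0.9908) + 5.9 * (0.9962, -0.0872) = (1.9092 + 5.8775, -0.9908 + -0.5142) = (7.7867, -1.5050)
End effector: (7.7867, -1.5050)

Answer: 7.7867 -1.5050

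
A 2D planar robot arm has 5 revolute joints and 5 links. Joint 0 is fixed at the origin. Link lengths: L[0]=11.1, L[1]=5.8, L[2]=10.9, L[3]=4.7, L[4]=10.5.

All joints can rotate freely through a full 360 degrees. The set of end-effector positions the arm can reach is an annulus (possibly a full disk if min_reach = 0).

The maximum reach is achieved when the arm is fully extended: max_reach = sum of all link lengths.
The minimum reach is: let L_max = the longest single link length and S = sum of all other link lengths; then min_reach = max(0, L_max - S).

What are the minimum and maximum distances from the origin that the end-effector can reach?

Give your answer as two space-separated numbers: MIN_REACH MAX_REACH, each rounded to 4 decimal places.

Answer: 0.0000 43.0000

Derivation:
Link lengths: [11.1, 5.8, 10.9, 4.7, 10.5]
max_reach = 11.1 + 5.8 + 10.9 + 4.7 + 10.5 = 43
L_max = max([11.1, 5.8, 10.9, 4.7, 10.5]) = 11.1
S (sum of others) = 43 - 11.1 = 31.9
min_reach = max(0, 11.1 - 31.9) = max(0, -20.8) = 0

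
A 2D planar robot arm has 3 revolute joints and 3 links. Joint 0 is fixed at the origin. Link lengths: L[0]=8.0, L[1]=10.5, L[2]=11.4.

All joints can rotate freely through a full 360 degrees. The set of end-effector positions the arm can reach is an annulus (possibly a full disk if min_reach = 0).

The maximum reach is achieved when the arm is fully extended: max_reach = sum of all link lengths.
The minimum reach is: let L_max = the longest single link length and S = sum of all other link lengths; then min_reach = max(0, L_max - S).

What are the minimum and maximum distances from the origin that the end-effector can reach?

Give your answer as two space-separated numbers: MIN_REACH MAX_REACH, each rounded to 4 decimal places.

Link lengths: [8.0, 10.5, 11.4]
max_reach = 8 + 10.5 + 11.4 = 29.9
L_max = max([8.0, 10.5, 11.4]) = 11.4
S (sum of others) = 29.9 - 11.4 = 18.5
min_reach = max(0, 11.4 - 18.5) = max(0, -7.1) = 0

Answer: 0.0000 29.9000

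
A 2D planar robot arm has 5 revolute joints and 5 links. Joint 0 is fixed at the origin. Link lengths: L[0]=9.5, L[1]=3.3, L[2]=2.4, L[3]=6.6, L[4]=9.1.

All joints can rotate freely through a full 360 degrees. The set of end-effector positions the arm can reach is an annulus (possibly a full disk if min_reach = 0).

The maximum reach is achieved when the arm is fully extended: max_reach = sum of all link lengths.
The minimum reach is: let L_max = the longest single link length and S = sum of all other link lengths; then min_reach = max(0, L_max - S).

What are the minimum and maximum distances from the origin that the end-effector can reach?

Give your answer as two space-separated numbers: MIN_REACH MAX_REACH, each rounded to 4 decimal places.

Answer: 0.0000 30.9000

Derivation:
Link lengths: [9.5, 3.3, 2.4, 6.6, 9.1]
max_reach = 9.5 + 3.3 + 2.4 + 6.6 + 9.1 = 30.9
L_max = max([9.5, 3.3, 2.4, 6.6, 9.1]) = 9.5
S (sum of others) = 30.9 - 9.5 = 21.4
min_reach = max(0, 9.5 - 21.4) = max(0, -11.9) = 0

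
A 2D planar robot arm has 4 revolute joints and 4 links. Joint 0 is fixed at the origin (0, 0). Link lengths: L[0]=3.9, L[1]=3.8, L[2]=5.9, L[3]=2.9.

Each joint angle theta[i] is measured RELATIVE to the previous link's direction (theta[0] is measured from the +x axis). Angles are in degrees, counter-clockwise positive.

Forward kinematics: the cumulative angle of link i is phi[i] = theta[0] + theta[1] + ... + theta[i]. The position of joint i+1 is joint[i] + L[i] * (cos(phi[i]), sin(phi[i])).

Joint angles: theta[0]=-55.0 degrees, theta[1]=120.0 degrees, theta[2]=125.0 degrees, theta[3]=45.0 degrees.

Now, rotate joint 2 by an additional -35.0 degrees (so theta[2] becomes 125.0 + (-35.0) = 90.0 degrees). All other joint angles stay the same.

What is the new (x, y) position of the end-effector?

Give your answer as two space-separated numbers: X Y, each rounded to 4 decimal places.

joint[0] = (0.0000, 0.0000)  (base)
link 0: phi[0] = -55 = -55 deg
  cos(-55 deg) = 0.5736, sin(-55 deg) = -0.8192
  joint[1] = (0.0000, 0.0000) + 3.9 * (0.5736, -0.8192) = (0.0000 + 2.2369, 0.0000 + -3.1947) = (2.2369, -3.1947)
link 1: phi[1] = -55 + 120 = 65 deg
  cos(65 deg) = 0.4226, sin(65 deg) = 0.9063
  joint[2] = (2.2369, -3.1947) + 3.8 * (0.4226, 0.9063) = (2.2369 + 1.6059, -3.1947 + 3.4440) = (3.8429, 0.2493)
link 2: phi[2] = -55 + 120 + 90 = 155 deg
  cos(155 deg) = -0.9063, sin(155 deg) = 0.4226
  joint[3] = (3.8429, 0.2493) + 5.9 * (-0.9063, 0.4226) = (3.8429 + -5.3472, 0.2493 + 2.4934) = (-1.5043, 2.7427)
link 3: phi[3] = -55 + 120 + 90 + 45 = 200 deg
  cos(200 deg) = -0.9397, sin(200 deg) = -0.3420
  joint[4] = (-1.5043, 2.7427) + 2.9 * (-0.9397, -0.3420) = (-1.5043 + -2.7251, 2.7427 + -0.9919) = (-4.2294, 1.7509)
End effector: (-4.2294, 1.7509)

Answer: -4.2294 1.7509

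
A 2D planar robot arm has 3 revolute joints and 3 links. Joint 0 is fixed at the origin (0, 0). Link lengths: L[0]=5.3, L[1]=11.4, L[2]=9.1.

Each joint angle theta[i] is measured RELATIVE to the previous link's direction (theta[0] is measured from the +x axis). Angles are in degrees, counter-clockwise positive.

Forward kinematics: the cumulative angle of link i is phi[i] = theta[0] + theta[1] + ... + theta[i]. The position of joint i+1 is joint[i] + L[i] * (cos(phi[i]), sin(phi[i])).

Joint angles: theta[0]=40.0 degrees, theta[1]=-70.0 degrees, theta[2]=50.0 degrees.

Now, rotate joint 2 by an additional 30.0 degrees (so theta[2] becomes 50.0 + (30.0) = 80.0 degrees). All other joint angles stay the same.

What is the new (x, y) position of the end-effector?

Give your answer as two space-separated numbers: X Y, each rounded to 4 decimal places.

joint[0] = (0.0000, 0.0000)  (base)
link 0: phi[0] = 40 = 40 deg
  cos(40 deg) = 0.7660, sin(40 deg) = 0.6428
  joint[1] = (0.0000, 0.0000) + 5.3 * (0.7660, 0.6428) = (0.0000 + 4.0600, 0.0000 + 3.4068) = (4.0600, 3.4068)
link 1: phi[1] = 40 + -70 = -30 deg
  cos(-30 deg) = 0.8660, sin(-30 deg) = -0.5000
  joint[2] = (4.0600, 3.4068) + 11.4 * (0.8660, -0.5000) = (4.0600 + 9.8727, 3.4068 + -5.7000) = (13.9327, -2.2932)
link 2: phi[2] = 40 + -70 + 80 = 50 deg
  cos(50 deg) = 0.6428, sin(50 deg) = 0.7660
  joint[3] = (13.9327, -2.2932) + 9.1 * (0.6428, 0.7660) = (13.9327 + 5.8494, -2.2932 + 6.9710) = (19.7821, 4.6778)
End effector: (19.7821, 4.6778)

Answer: 19.7821 4.6778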